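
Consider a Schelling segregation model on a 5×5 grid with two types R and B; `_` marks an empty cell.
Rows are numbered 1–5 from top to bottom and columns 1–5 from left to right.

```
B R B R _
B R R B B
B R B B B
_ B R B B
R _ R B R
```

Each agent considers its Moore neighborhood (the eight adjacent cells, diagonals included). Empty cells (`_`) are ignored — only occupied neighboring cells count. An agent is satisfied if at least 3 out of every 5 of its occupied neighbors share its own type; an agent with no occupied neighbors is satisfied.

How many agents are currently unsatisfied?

16

Row 1: (1,1)B 1/3 unhappy · (1,2)R 2/5 unhappy · (1,3)B 1/5 unhappy · (1,4)R 1/4 unhappy
Row 2: (2,1)B 2/5 unhappy · (2,2)R 3/8 unhappy · (2,3)R 4/8 unhappy · (2,4)B 5/7 ok · (2,5)B 3/4 ok
Row 3: (3,1)B 2/4 unhappy · (3,2)R 3/7 unhappy · (3,3)B 4/8 unhappy · (3,4)B 6/8 ok · (3,5)B 5/5 ok
Row 4: (4,2)B 2/6 unhappy · (4,3)R 2/7 unhappy · (4,4)B 5/8 ok · (4,5)B 4/5 ok
Row 5: (5,1)R 0/1 unhappy · (5,3)R 1/4 unhappy · (5,4)B 2/5 unhappy · (5,5)R 0/3 unhappy
Unsatisfied: (1,1), (1,2), (1,3), (1,4), (2,1), (2,2), (2,3), (3,1), (3,2), (3,3), (4,2), (4,3), (5,1), (5,3), (5,4), (5,5) — 16 in total.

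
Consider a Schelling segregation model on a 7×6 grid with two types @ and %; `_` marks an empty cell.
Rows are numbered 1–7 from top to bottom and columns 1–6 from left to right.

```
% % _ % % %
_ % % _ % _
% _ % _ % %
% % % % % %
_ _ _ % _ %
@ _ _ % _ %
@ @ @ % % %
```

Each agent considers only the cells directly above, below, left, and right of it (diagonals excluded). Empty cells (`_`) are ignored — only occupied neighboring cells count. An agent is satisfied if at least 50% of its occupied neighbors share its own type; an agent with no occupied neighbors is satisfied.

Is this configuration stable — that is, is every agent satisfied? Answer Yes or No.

Row 1: (1,1)% 1/1 satisfied · (1,2)% 2/2 satisfied · (1,4)% 1/1 satisfied · (1,5)% 3/3 satisfied · (1,6)% 1/1 satisfied
Row 2: (2,2)% 2/2 satisfied · (2,3)% 2/2 satisfied · (2,5)% 2/2 satisfied
Row 3: (3,1)% 1/1 satisfied · (3,3)% 2/2 satisfied · (3,5)% 3/3 satisfied · (3,6)% 2/2 satisfied
Row 4: (4,1)% 2/2 satisfied · (4,2)% 2/2 satisfied · (4,3)% 3/3 satisfied · (4,4)% 3/3 satisfied · (4,5)% 3/3 satisfied · (4,6)% 3/3 satisfied
Row 5: (5,4)% 2/2 satisfied · (5,6)% 2/2 satisfied
Row 6: (6,1)@ 1/1 satisfied · (6,4)% 2/2 satisfied · (6,6)% 2/2 satisfied
Row 7: (7,1)@ 2/2 satisfied · (7,2)@ 2/2 satisfied · (7,3)@ 1/2 satisfied · (7,4)% 2/3 satisfied · (7,5)% 2/2 satisfied · (7,6)% 2/2 satisfied
All meet the threshold, so the configuration is stable.

Yes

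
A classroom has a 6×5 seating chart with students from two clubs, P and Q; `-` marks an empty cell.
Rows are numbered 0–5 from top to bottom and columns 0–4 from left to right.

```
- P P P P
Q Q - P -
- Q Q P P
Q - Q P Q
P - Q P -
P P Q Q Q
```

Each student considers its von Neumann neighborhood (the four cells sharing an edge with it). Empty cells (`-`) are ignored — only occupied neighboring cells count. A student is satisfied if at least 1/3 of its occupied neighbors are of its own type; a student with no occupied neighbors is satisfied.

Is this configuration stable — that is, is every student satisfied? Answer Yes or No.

Row 0: (0,1)P 1/2 ✓ · (0,2)P 2/2 ✓ · (0,3)P 3/3 ✓ · (0,4)P 1/1 ✓
Row 1: (1,0)Q 1/1 ✓ · (1,1)Q 2/3 ✓ · (1,3)P 2/2 ✓
Row 2: (2,1)Q 2/2 ✓ · (2,2)Q 2/3 ✓ · (2,3)P 3/4 ✓ · (2,4)P 1/2 ✓
Row 3: (3,0)Q 0/1 ✗ · (3,2)Q 2/3 ✓ · (3,3)P 2/4 ✓ · (3,4)Q 0/2 ✗
Row 4: (4,0)P 1/2 ✓ · (4,2)Q 2/3 ✓ · (4,3)P 1/3 ✓
Row 5: (5,0)P 2/2 ✓ · (5,1)P 1/2 ✓ · (5,2)Q 2/3 ✓ · (5,3)Q 2/3 ✓ · (5,4)Q 1/1 ✓
For instance (3,0) has only 0/1 same-type neighbors, below 1/3.

No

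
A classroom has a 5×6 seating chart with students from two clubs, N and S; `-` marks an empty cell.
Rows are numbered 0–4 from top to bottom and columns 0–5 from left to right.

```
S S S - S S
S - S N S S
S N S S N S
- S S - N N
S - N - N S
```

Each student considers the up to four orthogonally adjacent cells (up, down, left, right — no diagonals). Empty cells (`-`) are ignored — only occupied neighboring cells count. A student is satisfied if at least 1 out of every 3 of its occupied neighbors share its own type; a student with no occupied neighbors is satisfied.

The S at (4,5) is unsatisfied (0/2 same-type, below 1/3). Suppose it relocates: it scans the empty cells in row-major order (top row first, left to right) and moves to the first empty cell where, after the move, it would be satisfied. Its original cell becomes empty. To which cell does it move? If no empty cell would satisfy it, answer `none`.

Vacating (4,5). Empty cells in order:
  (0,3): 2/3 same-type → satisfied — stop here.

(0,3)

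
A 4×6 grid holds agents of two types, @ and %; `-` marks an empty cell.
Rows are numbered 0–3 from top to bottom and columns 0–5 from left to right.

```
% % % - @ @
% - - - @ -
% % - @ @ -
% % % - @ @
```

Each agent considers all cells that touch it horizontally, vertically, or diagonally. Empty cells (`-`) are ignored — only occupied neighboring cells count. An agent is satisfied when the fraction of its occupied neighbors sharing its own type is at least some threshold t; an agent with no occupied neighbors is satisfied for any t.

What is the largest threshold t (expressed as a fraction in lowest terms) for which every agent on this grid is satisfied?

2/3

Row 0: (0,0)% 2/2 · (0,1)% 3/3 · (0,2)% 1/1 · (0,4)@ 2/2 · (0,5)@ 2/2
Row 1: (1,0)% 4/4 · (1,4)@ 4/4
Row 2: (2,0)% 4/4 · (2,1)% 5/5 · (2,3)@ 3/4 · (2,4)@ 4/4
Row 3: (3,0)% 3/3 · (3,1)% 4/4 · (3,2)% 2/3 · (3,4)@ 3/3 · (3,5)@ 2/2
The smallest same-type fraction is 2/3 at (3,2), which reduces to 2/3. Any threshold above that leaves this agent unsatisfied.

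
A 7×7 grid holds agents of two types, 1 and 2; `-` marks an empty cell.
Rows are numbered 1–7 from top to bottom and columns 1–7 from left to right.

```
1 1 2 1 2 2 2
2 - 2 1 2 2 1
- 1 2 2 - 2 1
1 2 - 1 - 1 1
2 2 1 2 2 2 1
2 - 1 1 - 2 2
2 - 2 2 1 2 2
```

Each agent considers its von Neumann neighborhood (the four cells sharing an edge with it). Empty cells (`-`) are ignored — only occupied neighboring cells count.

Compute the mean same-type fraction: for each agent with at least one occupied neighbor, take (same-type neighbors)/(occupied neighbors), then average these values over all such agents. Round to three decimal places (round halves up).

(1,1)1 1/2
(1,2)1 1/2
(1,3)2 1/3
(1,4)1 1/3
(1,5)2 2/3
(1,6)2 3/3
(1,7)2 1/2
(2,1)2 0/1
(2,3)2 2/3
(2,4)1 1/4
(2,5)2 2/3
(2,6)2 3/4
(2,7)1 1/3
(3,2)1 0/2
(3,3)2 2/3
(3,4)2 1/3
(3,6)2 1/3
(3,7)1 2/3
(4,1)1 0/2
(4,2)2 1/3
(4,4)1 0/2
(4,6)1 1/3
(4,7)1 3/3
(5,1)2 2/3
(5,2)2 2/3
(5,3)1 1/3
(5,4)2 1/4
(5,5)2 2/2
(5,6)2 2/4
(5,7)1 1/3
(6,1)2 2/2
(6,3)1 2/3
(6,4)1 1/3
(6,6)2 3/3
(6,7)2 2/3
(7,1)2 1/1
(7,3)2 1/2
(7,4)2 1/3
(7,5)1 0/2
(7,6)2 2/3
(7,7)2 2/2
Sum over 41 agents: 1/2 + 1/2 + 1/3 + 1/3 + 2/3 + 3/3 + 1/2 + 0/1 + 2/3 + 1/4 + 2/3 + 3/4 + 1/3 + 0/2 + 2/3 + 1/3 + 1/3 + 2/3 + 0/2 + 1/3 + 0/2 + 1/3 + 3/3 + 2/3 + 2/3 + 1/3 + 1/4 + 2/2 + 2/4 + 1/3 + 2/2 + 2/3 + 1/3 + 3/3 + 2/3 + 1/1 + 1/2 + 1/3 + 0/2 + 2/3 + 2/2 = 253/12; mean = 253/12 ÷ 41 = 253/492 = 0.514227… → 0.514.

0.514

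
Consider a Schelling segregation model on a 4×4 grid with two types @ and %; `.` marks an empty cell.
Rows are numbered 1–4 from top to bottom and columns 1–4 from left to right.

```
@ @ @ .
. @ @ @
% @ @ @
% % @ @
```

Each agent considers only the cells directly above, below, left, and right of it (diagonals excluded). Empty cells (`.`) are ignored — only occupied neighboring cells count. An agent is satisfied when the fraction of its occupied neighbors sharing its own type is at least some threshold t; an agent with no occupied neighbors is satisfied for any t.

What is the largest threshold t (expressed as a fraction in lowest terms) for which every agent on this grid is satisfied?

(1,1)@ 1/1
(1,2)@ 3/3
(1,3)@ 2/2
(2,2)@ 3/3
(2,3)@ 4/4
(2,4)@ 2/2
(3,1)% 1/2
(3,2)@ 2/4
(3,3)@ 4/4
(3,4)@ 3/3
(4,1)% 2/2
(4,2)% 1/3
(4,3)@ 2/3
(4,4)@ 2/2
The smallest same-type fraction is 1/3 at (4,2), which reduces to 1/3. Any threshold above that leaves this agent unsatisfied.

1/3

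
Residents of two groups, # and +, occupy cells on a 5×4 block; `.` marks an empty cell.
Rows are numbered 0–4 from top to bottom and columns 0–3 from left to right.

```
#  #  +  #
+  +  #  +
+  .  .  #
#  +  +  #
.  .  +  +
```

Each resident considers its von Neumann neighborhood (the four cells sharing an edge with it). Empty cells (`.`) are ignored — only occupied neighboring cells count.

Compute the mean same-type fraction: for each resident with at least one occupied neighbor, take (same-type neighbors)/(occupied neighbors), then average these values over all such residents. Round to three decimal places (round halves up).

0.365

(0,0)# 1/2
(0,1)# 1/3
(0,2)+ 0/3
(0,3)# 0/2
(1,0)+ 2/3
(1,1)+ 1/3
(1,2)# 0/3
(1,3)+ 0/3
(2,0)+ 1/2
(2,3)# 1/2
(3,0)# 0/2
(3,1)+ 1/2
(3,2)+ 2/3
(3,3)# 1/3
(4,2)+ 2/2
(4,3)+ 1/2
Sum over 16 residents: 1/2 + 1/3 + 0/3 + 0/2 + 2/3 + 1/3 + 0/3 + 0/3 + 1/2 + 1/2 + 0/2 + 1/2 + 2/3 + 1/3 + 2/2 + 1/2 = 35/6; mean = 35/6 ÷ 16 = 35/96 = 0.364583… → 0.365.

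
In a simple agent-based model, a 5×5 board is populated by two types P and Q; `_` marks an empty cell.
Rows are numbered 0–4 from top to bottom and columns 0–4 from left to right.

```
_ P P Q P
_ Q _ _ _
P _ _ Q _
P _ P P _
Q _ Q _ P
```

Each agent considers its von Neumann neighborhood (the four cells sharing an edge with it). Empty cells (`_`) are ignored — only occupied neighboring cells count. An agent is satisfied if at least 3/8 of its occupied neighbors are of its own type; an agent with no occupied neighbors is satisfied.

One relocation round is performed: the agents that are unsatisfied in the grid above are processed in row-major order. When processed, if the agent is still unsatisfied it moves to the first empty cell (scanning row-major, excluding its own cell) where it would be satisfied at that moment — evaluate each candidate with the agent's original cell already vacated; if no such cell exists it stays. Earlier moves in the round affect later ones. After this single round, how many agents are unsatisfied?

1

Initially unsatisfied (in order): (0,3), (0,4), (1,1), (2,3), (4,0), (4,2).
  (0,3) → (1,0).
  (0,4): now satisfied by earlier moves; stays.
  (1,1): now satisfied by earlier moves; stays.
  (2,3) → (0,0).
  (4,0) → (1,2).
  (4,2) → (1,3).
Resulting grid:
Q P P _ P
Q Q Q Q _
P _ _ _ _
P _ P P _
_ _ _ _ P
Unsatisfied now: (0,1).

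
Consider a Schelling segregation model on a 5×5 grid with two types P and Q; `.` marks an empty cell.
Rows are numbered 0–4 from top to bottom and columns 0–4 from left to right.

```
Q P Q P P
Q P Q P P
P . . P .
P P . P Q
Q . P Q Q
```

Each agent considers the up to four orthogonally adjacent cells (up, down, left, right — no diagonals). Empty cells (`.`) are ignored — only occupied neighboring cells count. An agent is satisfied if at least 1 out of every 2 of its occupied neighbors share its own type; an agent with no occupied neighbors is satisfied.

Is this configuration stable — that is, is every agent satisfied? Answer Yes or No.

No

(0,0)Q 1/2 satisfied
(0,1)P 1/3 not
(0,2)Q 1/3 not
(0,3)P 2/3 satisfied
(0,4)P 2/2 satisfied
(1,0)Q 1/3 not
(1,1)P 1/3 not
(1,2)Q 1/3 not
(1,3)P 3/4 satisfied
(1,4)P 2/2 satisfied
(2,0)P 1/2 satisfied
(2,3)P 2/2 satisfied
(3,0)P 2/3 satisfied
(3,1)P 1/1 satisfied
(3,3)P 1/3 not
(3,4)Q 1/2 satisfied
(4,0)Q 0/1 not
(4,2)P 0/1 not
(4,3)Q 1/3 not
(4,4)Q 2/2 satisfied
For instance (0,1) has only 1/3 same-type neighbors, below 1/2.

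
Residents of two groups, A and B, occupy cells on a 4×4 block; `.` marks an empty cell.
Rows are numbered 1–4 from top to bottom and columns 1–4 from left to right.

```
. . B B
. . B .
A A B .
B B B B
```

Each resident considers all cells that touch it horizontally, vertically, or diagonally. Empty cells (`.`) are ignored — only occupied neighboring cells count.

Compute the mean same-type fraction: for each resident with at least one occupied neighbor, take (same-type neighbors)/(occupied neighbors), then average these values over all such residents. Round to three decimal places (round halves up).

(1,3)B 2/2
(1,4)B 2/2
(2,3)B 3/4
(3,1)A 1/3
(3,2)A 1/6
(3,3)B 4/5
(4,1)B 1/3
(4,2)B 3/5
(4,3)B 3/4
(4,4)B 2/2
Sum over 10 residents: 2/2 + 2/2 + 3/4 + 1/3 + 1/6 + 4/5 + 1/3 + 3/5 + 3/4 + 2/2 = 101/15; mean = 101/15 ÷ 10 = 101/150 = 0.673333… → 0.673.

0.673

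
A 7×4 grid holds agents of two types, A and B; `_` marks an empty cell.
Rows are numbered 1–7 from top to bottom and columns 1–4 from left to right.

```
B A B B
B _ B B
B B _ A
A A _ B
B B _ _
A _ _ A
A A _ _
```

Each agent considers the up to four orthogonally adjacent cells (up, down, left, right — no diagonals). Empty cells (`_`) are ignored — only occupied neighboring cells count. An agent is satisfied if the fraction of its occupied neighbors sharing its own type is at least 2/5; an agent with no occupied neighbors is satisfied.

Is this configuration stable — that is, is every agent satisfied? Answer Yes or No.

(1,1)B 1/2 ✓
(1,2)A 0/2 ✗
(1,3)B 2/3 ✓
(1,4)B 2/2 ✓
(2,1)B 2/2 ✓
(2,3)B 2/2 ✓
(2,4)B 2/3 ✓
(3,1)B 2/3 ✓
(3,2)B 1/2 ✓
(3,4)A 0/2 ✗
(4,1)A 1/3 ✗
(4,2)A 1/3 ✗
(4,4)B 0/1 ✗
(5,1)B 1/3 ✗
(5,2)B 1/2 ✓
(6,1)A 1/2 ✓
(6,4)A 0/0 ✓
(7,1)A 2/2 ✓
(7,2)A 1/1 ✓
For instance (1,2) has only 0/2 same-type neighbors, below 2/5.

No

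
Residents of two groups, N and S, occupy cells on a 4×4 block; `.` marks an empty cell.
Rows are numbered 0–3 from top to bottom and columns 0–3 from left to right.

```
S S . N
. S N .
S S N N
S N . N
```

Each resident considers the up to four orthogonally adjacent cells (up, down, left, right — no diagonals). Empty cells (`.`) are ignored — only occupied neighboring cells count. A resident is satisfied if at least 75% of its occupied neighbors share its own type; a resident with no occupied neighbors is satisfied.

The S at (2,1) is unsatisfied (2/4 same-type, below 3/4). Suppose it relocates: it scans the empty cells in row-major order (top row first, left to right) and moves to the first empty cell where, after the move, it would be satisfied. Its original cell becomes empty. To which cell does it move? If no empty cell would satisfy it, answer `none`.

Vacating (2,1). Empty cells in order:
  (0,2): 1/3 same-type → still unsatisfied.
  (1,0): 3/3 same-type → satisfied — stop here.

(1,0)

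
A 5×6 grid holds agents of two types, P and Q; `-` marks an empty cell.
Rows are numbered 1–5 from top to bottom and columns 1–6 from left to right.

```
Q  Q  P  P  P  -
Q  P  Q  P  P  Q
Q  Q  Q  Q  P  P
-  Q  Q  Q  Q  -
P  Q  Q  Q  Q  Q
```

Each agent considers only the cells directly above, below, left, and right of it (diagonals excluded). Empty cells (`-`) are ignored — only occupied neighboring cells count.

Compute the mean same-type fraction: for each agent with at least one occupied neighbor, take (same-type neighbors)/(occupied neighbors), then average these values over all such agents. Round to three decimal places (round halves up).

0.682

(1,1)Q 2/2
(1,2)Q 1/3
(1,3)P 1/3
(1,4)P 3/3
(1,5)P 2/2
(2,1)Q 2/3
(2,2)P 0/4
(2,3)Q 1/4
(2,4)P 2/4
(2,5)P 3/4
(2,6)Q 0/2
(3,1)Q 2/2
(3,2)Q 3/4
(3,3)Q 4/4
(3,4)Q 2/4
(3,5)P 2/4
(3,6)P 1/2
(4,2)Q 3/3
(4,3)Q 4/4
(4,4)Q 4/4
(4,5)Q 2/3
(5,1)P 0/1
(5,2)Q 2/3
(5,3)Q 3/3
(5,4)Q 3/3
(5,5)Q 3/3
(5,6)Q 1/1
Sum over 27 agents: 2/2 + 1/3 + 1/3 + 3/3 + 2/2 + 2/3 + 0/4 + 1/4 + 2/4 + 3/4 + 0/2 + 2/2 + 3/4 + 4/4 + 2/4 + 2/4 + 1/2 + 3/3 + 4/4 + 4/4 + 2/3 + 0/1 + 2/3 + 3/3 + 3/3 + 3/3 + 1/1 = 221/12; mean = 221/12 ÷ 27 = 221/324 = 0.682098… → 0.682.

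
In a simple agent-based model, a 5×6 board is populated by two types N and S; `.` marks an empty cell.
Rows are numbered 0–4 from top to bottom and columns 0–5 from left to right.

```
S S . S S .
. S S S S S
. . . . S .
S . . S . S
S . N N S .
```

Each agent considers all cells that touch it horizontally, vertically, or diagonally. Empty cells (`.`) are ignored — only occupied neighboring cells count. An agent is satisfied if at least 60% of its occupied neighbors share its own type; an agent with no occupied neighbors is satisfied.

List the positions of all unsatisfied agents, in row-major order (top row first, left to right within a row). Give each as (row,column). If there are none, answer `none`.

(3,3), (4,2), (4,3)

(0,0)S 2/2 satisfied
(0,1)S 3/3 satisfied
(0,3)S 4/4 satisfied
(0,4)S 4/4 satisfied
(1,1)S 3/3 satisfied
(1,2)S 4/4 satisfied
(1,3)S 5/5 satisfied
(1,4)S 5/5 satisfied
(1,5)S 3/3 satisfied
(2,4)S 5/5 satisfied
(3,0)S 1/1 satisfied
(3,3)S 2/4 not
(3,5)S 2/2 satisfied
(4,0)S 1/1 satisfied
(4,2)N 1/2 not
(4,3)N 1/3 not
(4,4)S 2/3 satisfied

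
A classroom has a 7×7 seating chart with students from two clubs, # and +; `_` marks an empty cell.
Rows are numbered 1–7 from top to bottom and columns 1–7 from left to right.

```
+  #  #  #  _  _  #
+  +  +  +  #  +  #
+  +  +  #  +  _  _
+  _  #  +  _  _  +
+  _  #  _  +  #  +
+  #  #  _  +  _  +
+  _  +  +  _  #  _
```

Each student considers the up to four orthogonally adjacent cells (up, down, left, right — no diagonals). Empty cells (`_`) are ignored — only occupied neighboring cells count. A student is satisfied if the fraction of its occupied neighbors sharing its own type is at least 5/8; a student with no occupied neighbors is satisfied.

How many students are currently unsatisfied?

(1,1)+ 1/2 unhappy
(1,2)# 1/3 unhappy
(1,3)# 2/3 ok
(1,4)# 1/2 unhappy
(1,7)# 1/1 ok
(2,1)+ 3/3 ok
(2,2)+ 3/4 ok
(2,3)+ 3/4 ok
(2,4)+ 1/4 unhappy
(2,5)# 0/3 unhappy
(2,6)+ 0/2 unhappy
(2,7)# 1/2 unhappy
(3,1)+ 3/3 ok
(3,2)+ 3/3 ok
(3,3)+ 2/4 unhappy
(3,4)# 0/4 unhappy
(3,5)+ 0/2 unhappy
(4,1)+ 2/2 ok
(4,3)# 1/3 unhappy
(4,4)+ 0/2 unhappy
(4,7)+ 1/1 ok
(5,1)+ 2/2 ok
(5,3)# 2/2 ok
(5,5)+ 1/2 unhappy
(5,6)# 0/2 unhappy
(5,7)+ 2/3 ok
(6,1)+ 2/3 ok
(6,2)# 1/2 unhappy
(6,3)# 2/3 ok
(6,5)+ 1/1 ok
(6,7)+ 1/1 ok
(7,1)+ 1/1 ok
(7,3)+ 1/2 unhappy
(7,4)+ 1/1 ok
(7,6)# 0/0 ok
Unsatisfied: (1,1), (1,2), (1,4), (2,4), (2,5), (2,6), (2,7), (3,3), (3,4), (3,5), (4,3), (4,4), (5,5), (5,6), (6,2), (7,3) — 16 in total.

16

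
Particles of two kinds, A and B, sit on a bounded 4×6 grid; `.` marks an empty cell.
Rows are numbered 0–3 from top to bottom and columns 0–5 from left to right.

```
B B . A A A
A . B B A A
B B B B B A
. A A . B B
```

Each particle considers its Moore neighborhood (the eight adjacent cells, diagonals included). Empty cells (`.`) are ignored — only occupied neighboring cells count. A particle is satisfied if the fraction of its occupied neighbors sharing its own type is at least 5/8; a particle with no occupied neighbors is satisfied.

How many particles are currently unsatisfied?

10

(0,0)B 1/2 unhappy
(0,1)B 2/3 ok
(0,3)A 2/4 unhappy
(0,4)A 4/5 ok
(0,5)A 3/3 ok
(1,0)A 0/4 unhappy
(1,2)B 5/6 ok
(1,3)B 4/7 unhappy
(1,4)A 5/8 ok
(1,5)A 4/5 ok
(2,0)B 1/3 unhappy
(2,1)B 3/6 unhappy
(2,2)B 4/6 ok
(2,3)B 5/7 ok
(2,4)B 4/7 unhappy
(2,5)A 2/5 unhappy
(3,1)A 1/4 unhappy
(3,2)A 1/4 unhappy
(3,4)B 3/4 ok
(3,5)B 2/3 ok
Unsatisfied: (0,0), (0,3), (1,0), (1,3), (2,0), (2,1), (2,4), (2,5), (3,1), (3,2) — 10 in total.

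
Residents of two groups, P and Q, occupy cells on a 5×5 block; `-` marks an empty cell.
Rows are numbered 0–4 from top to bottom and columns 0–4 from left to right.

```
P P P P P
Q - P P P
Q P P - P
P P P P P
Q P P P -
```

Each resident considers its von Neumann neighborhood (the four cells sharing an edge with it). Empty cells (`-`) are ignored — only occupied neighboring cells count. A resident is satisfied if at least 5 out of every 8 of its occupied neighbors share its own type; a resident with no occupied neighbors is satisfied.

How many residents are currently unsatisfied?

5

(0,0)P 1/2 not
(0,1)P 2/2 satisfied
(0,2)P 3/3 satisfied
(0,3)P 3/3 satisfied
(0,4)P 2/2 satisfied
(1,0)Q 1/2 not
(1,2)P 3/3 satisfied
(1,3)P 3/3 satisfied
(1,4)P 3/3 satisfied
(2,0)Q 1/3 not
(2,1)P 2/3 satisfied
(2,2)P 3/3 satisfied
(2,4)P 2/2 satisfied
(3,0)P 1/3 not
(3,1)P 4/4 satisfied
(3,2)P 4/4 satisfied
(3,3)P 3/3 satisfied
(3,4)P 2/2 satisfied
(4,0)Q 0/2 not
(4,1)P 2/3 satisfied
(4,2)P 3/3 satisfied
(4,3)P 2/2 satisfied
Unsatisfied: (0,0), (1,0), (2,0), (3,0), (4,0) — 5 in total.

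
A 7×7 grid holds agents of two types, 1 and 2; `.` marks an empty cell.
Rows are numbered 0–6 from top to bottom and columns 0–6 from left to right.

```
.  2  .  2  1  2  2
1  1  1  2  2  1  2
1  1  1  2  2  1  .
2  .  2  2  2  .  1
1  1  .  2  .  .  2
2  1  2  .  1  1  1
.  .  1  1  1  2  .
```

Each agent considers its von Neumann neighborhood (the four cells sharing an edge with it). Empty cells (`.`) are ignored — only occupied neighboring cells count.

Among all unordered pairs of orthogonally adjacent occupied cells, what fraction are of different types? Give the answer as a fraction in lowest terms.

7/16

Scan each occupied cell's neighbors to the right and below so each pair is counted once.
From row 0: 5 unlike of 8 pairs (running 5/8).
From row 1: 3 unlike of 12 pairs (running 8/20).
From row 2: 4 unlike of 9 pairs (running 12/29).
From row 3: 2 unlike of 5 pairs (running 14/34).
From row 4: 2 unlike of 4 pairs (running 16/38).
From row 5: 4 unlike of 7 pairs (running 20/45).
From row 6: 1 unlike of 3 pairs (running 21/48).
Total adjacent occupied pairs: 48; unlike-type pairs: 21.
21/48 reduces to 7/16.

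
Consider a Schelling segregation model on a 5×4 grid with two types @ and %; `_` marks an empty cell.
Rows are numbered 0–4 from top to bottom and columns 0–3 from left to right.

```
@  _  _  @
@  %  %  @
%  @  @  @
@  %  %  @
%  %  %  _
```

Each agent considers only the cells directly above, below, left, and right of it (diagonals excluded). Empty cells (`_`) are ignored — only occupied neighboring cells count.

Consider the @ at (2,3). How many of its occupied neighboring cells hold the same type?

3

Occupied neighbors of (2,3): (1,3)=@, (3,3)=@, (2,2)=@.
Same type (@): 3 of 3.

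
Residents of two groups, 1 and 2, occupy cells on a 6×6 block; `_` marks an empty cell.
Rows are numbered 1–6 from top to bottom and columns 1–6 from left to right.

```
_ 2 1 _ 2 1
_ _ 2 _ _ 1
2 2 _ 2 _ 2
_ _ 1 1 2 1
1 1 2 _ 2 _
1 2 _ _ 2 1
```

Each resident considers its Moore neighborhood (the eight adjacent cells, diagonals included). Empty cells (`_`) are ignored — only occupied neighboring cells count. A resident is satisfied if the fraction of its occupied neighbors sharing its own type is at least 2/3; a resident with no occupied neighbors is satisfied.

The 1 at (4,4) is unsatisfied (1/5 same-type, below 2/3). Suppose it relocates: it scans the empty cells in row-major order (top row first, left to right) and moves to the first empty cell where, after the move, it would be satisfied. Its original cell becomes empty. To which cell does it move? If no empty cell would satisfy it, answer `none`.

Vacating (4,4). Empty cells in order:
  (1,1): 0/1 same-type → still unsatisfied.
  (1,4): 1/3 same-type → still unsatisfied.
  (2,1): 0/3 same-type → still unsatisfied.
  (2,2): 1/5 same-type → still unsatisfied.
  (2,4): 1/4 same-type → still unsatisfied.
  (2,5): 2/5 same-type → still unsatisfied.
  (3,3): 1/4 same-type → still unsatisfied.
  (3,5): 2/5 same-type → still unsatisfied.
  (4,1): 2/4 same-type → still unsatisfied.
  (4,2): 3/6 same-type → still unsatisfied.
  (5,4): 1/5 same-type → still unsatisfied.
  (5,6): 2/5 same-type → still unsatisfied.
  (6,3): 1/3 same-type → still unsatisfied.
  (6,4): 0/3 same-type → still unsatisfied.

none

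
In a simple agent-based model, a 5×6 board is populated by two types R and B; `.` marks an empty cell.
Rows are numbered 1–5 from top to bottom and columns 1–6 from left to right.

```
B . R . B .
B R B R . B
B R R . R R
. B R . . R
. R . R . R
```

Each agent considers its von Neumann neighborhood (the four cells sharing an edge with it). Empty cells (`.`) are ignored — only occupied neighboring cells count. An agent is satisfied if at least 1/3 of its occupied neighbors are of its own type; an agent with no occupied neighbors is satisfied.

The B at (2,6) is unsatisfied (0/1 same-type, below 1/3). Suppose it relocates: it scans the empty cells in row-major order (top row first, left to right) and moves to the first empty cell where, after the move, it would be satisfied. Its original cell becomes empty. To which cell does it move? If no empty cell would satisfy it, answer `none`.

Vacating (2,6). Empty cells in order:
  (1,2): 1/3 same-type → satisfied — stop here.

(1,2)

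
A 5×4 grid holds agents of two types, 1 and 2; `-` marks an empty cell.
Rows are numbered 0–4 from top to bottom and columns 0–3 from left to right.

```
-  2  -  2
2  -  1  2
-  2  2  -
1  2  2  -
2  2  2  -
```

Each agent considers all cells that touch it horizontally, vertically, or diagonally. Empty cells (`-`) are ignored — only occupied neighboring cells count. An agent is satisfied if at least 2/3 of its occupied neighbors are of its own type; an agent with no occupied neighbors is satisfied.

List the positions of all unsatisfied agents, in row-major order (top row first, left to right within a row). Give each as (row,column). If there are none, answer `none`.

Row 0: (0,1)2 1/2 ✗ · (0,3)2 1/2 ✗
Row 1: (1,0)2 2/2 ✓ · (1,2)1 0/5 ✗ · (1,3)2 2/3 ✓
Row 2: (2,1)2 4/6 ✓ · (2,2)2 4/5 ✓
Row 3: (3,0)1 0/4 ✗ · (3,1)2 6/7 ✓ · (3,2)2 5/5 ✓
Row 4: (4,0)2 2/3 ✓ · (4,1)2 4/5 ✓ · (4,2)2 3/3 ✓

(0,1), (0,3), (1,2), (3,0)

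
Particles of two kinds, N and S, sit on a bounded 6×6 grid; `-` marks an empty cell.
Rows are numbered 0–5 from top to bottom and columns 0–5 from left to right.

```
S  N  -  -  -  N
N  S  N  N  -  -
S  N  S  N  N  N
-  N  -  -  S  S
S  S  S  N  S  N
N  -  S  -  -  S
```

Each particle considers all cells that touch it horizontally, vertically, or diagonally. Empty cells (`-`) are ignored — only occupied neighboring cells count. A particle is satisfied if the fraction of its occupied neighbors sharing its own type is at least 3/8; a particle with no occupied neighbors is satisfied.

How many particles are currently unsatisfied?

Row 0: (0,0)S 1/3 ✗ · (0,1)N 2/4 ✓ · (0,5)N 0/0 ✓
Row 1: (1,0)N 2/5 ✓ · (1,1)S 3/7 ✓ · (1,2)N 4/6 ✓ · (1,3)N 3/4 ✓
Row 2: (2,0)S 1/4 ✗ · (2,1)N 3/6 ✓ · (2,2)S 1/6 ✗ · (2,3)N 3/5 ✓ · (2,4)N 3/5 ✓ · (2,5)N 1/3 ✗
Row 3: (3,1)N 1/6 ✗ · (3,4)S 2/7 ✗ · (3,5)S 2/5 ✓
Row 4: (4,0)S 1/3 ✗ · (4,1)S 3/5 ✓ · (4,2)S 2/4 ✓ · (4,3)N 0/4 ✗ · (4,4)S 3/5 ✓ · (4,5)N 0/4 ✗
Row 5: (5,0)N 0/2 ✗ · (5,2)S 2/3 ✓ · (5,5)S 1/2 ✓
Unsatisfied: (0,0), (2,0), (2,2), (2,5), (3,1), (3,4), (4,0), (4,3), (4,5), (5,0) — 10 in total.

10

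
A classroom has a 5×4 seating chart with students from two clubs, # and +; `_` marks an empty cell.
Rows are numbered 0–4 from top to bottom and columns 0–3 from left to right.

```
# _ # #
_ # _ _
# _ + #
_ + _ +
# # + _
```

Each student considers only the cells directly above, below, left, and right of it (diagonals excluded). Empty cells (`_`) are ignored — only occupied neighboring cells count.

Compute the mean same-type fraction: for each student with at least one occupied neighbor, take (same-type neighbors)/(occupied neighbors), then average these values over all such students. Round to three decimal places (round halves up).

Row 0: (0,0)# — no occupied neighbors · (0,2)# 1/1 · (0,3)# 1/1
Row 1: (1,1)# — no occupied neighbors
Row 2: (2,0)# — no occupied neighbors · (2,2)+ 0/1 · (2,3)# 0/2
Row 3: (3,1)+ 0/1 · (3,3)+ 0/1
Row 4: (4,0)# 1/1 · (4,1)# 1/3 · (4,2)+ 0/1
Sum over 9 students: 1/1 + 1/1 + 0/1 + 0/2 + 0/1 + 0/1 + 1/1 + 1/3 + 0/1 = 10/3; mean = 10/3 ÷ 9 = 10/27 = 0.370370… → 0.370.

0.370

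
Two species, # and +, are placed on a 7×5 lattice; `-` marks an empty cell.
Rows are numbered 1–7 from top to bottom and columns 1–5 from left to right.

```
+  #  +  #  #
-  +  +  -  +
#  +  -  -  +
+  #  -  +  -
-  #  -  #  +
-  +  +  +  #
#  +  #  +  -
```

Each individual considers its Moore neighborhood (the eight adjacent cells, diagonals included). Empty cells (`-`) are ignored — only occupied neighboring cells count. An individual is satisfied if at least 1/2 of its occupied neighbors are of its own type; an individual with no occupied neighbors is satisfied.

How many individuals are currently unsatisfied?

Row 1: (1,1)+ 1/2 satisfied · (1,2)# 0/4 not · (1,3)+ 2/4 satisfied · (1,4)# 1/4 not · (1,5)# 1/2 satisfied
Row 2: (2,2)+ 4/6 satisfied · (2,3)+ 3/5 satisfied · (2,5)+ 1/3 not
Row 3: (3,1)# 1/4 not · (3,2)+ 3/5 satisfied · (3,5)+ 2/2 satisfied
Row 4: (4,1)+ 1/4 not · (4,2)# 2/4 satisfied · (4,4)+ 2/3 satisfied
Row 5: (5,2)# 1/4 not · (5,4)# 1/5 not · (5,5)+ 2/4 satisfied
Row 6: (6,2)+ 2/5 not · (6,3)+ 4/7 satisfied · (6,4)+ 3/6 satisfied · (6,5)# 1/4 not
Row 7: (7,1)# 0/2 not · (7,2)+ 2/4 satisfied · (7,3)# 0/5 not · (7,4)+ 2/4 satisfied
Unsatisfied: (1,2), (1,4), (2,5), (3,1), (4,1), (5,2), (5,4), (6,2), (6,5), (7,1), (7,3) — 11 in total.

11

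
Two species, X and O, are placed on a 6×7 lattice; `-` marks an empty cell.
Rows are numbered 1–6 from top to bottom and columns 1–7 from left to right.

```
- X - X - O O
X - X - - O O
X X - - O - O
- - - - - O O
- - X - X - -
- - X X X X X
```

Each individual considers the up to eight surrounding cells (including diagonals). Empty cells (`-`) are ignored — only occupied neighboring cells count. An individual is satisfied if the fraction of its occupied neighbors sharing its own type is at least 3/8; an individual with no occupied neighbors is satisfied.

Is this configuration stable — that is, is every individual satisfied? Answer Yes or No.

Yes

Row 1: (1,2)X 2/2 satisfied · (1,4)X 1/1 satisfied · (1,6)O 3/3 satisfied · (1,7)O 3/3 satisfied
Row 2: (2,1)X 3/3 satisfied · (2,3)X 3/3 satisfied · (2,6)O 5/5 satisfied · (2,7)O 4/4 satisfied
Row 3: (3,1)X 2/2 satisfied · (3,2)X 3/3 satisfied · (3,5)O 2/2 satisfied · (3,7)O 4/4 satisfied
Row 4: (4,6)O 3/4 satisfied · (4,7)O 2/2 satisfied
Row 5: (5,3)X 2/2 satisfied · (5,5)X 3/4 satisfied
Row 6: (6,3)X 2/2 satisfied · (6,4)X 4/4 satisfied · (6,5)X 3/3 satisfied · (6,6)X 3/3 satisfied · (6,7)X 1/1 satisfied
All meet the threshold, so the configuration is stable.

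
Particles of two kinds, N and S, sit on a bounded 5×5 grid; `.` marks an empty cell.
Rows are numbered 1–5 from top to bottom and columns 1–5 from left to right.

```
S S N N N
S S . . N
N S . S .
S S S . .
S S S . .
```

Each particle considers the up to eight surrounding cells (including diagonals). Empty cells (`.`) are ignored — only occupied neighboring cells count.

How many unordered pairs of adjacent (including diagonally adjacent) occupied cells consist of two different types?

Scan each occupied cell's neighbors to the right and below (and the two forward diagonals) so each pair is counted once.
Row 1: S(1,1)–S(1,2)= S(1,1)–S(2,1)= S(1,1)–S(2,2)= S(1,2)–N(1,3)≠ S(1,2)–S(2,2)= S(1,2)–S(2,1)= N(1,3)–N(1,4)= N(1,3)–S(2,2)≠ N(1,4)–N(1,5)= N(1,4)–N(2,5)= N(1,5)–N(2,5)=  → 2/11 unlike.
Row 2: S(2,1)–S(2,2)= S(2,1)–N(3,1)≠ S(2,1)–S(3,2)= S(2,2)–S(3,2)= S(2,2)–N(3,1)≠ N(2,5)–S(3,4)≠  → 3/6 unlike.
Row 3: N(3,1)–S(3,2)≠ N(3,1)–S(4,1)≠ N(3,1)–S(4,2)≠ S(3,2)–S(4,2)= S(3,2)–S(4,3)= S(3,2)–S(4,1)= S(3,4)–S(4,3)=  → 3/7 unlike.
Row 4: S(4,1)–S(4,2)= S(4,1)–S(5,1)= S(4,1)–S(5,2)= S(4,2)–S(4,3)= S(4,2)–S(5,2)= S(4,2)–S(5,3)= S(4,2)–S(5,1)= S(4,3)–S(5,3)= S(4,3)–S(5,2)=  → 0/9 unlike.
Row 5: S(5,1)–S(5,2)= S(5,2)–S(5,3)=  → 0/2 unlike.
Total adjacent occupied pairs: 35; unlike-type pairs: 8.

8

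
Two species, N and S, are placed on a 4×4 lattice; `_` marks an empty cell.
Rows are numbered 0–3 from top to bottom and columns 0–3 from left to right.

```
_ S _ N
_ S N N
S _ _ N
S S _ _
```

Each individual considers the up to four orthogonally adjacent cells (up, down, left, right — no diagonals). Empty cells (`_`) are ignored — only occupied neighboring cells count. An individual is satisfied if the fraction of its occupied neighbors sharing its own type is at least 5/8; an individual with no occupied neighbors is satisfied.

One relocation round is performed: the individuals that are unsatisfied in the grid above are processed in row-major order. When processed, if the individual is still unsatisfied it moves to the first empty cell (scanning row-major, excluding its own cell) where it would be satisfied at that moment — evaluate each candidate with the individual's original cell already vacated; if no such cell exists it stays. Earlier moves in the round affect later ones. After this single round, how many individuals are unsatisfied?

Initially unsatisfied (in order): (1,1), (1,2).
  (1,1) → (0,0).
  (1,2): now satisfied by earlier moves; stays.
Resulting grid:
S S _ N
_ _ N N
S _ _ N
S S _ _
All satisfied now.

0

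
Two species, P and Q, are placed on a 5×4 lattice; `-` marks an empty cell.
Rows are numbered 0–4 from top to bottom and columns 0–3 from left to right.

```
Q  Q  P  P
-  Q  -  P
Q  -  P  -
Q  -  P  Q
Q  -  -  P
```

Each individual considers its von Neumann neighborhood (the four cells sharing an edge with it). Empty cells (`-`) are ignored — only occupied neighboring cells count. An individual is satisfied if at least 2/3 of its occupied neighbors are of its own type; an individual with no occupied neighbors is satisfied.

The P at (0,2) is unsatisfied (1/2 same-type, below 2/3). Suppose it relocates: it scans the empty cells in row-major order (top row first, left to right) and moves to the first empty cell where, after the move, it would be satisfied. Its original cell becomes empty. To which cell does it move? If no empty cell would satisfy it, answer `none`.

(1,2)

Vacating (0,2). Empty cells in order:
  (1,0): 0/3 same-type → still unsatisfied.
  (1,2): 2/3 same-type → satisfied — stop here.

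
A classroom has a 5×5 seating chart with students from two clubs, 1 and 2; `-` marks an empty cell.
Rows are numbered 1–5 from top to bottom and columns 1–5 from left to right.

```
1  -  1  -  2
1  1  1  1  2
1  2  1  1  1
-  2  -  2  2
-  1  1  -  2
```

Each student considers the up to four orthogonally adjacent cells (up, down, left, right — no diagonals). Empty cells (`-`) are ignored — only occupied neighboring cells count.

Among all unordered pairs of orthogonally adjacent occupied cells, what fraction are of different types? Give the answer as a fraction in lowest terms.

Scan each occupied cell's neighbors to the right and below so each pair is counted once.
From row 1: 0 unlike of 3 pairs (running 0/3).
From row 2: 3 unlike of 9 pairs (running 3/12).
From row 3: 4 unlike of 7 pairs (running 7/19).
From row 4: 1 unlike of 3 pairs (running 8/22).
From row 5: 0 unlike of 1 pairs (running 8/23).
Total adjacent occupied pairs: 23; unlike-type pairs: 8.
8/23 is already in lowest terms.

8/23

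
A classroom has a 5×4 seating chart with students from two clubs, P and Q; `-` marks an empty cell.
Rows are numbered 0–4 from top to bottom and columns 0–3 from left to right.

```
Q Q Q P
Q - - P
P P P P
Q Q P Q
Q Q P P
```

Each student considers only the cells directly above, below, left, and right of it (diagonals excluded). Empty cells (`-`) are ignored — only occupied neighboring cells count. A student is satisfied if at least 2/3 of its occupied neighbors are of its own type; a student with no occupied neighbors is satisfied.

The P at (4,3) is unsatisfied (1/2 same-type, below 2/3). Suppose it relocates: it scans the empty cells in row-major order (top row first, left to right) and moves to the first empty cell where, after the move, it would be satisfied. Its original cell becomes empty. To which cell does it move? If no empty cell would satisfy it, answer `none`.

(1,2)

Vacating (4,3). Empty cells in order:
  (1,1): 1/3 same-type → still unsatisfied.
  (1,2): 2/3 same-type → satisfied — stop here.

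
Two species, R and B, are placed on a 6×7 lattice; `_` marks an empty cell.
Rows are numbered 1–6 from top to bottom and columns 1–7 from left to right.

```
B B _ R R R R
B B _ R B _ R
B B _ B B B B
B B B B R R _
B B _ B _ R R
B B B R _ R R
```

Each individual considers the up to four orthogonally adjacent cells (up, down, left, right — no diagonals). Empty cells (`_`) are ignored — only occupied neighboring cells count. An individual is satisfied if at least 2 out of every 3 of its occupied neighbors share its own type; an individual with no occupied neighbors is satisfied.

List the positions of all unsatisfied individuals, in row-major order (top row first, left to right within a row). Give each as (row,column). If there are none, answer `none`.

(2,4), (2,5), (2,7), (3,7), (4,5), (5,4), (6,3), (6,4)

Row 1: (1,1)B 2/2 satisfied · (1,2)B 2/2 satisfied · (1,4)R 2/2 satisfied · (1,5)R 2/3 satisfied · (1,6)R 2/2 satisfied · (1,7)R 2/2 satisfied
Row 2: (2,1)B 3/3 satisfied · (2,2)B 3/3 satisfied · (2,4)R 1/3 not · (2,5)B 1/3 not · (2,7)R 1/2 not
Row 3: (3,1)B 3/3 satisfied · (3,2)B 3/3 satisfied · (3,4)B 2/3 satisfied · (3,5)B 3/4 satisfied · (3,6)B 2/3 satisfied · (3,7)B 1/2 not
Row 4: (4,1)B 3/3 satisfied · (4,2)B 4/4 satisfied · (4,3)B 2/2 satisfied · (4,4)B 3/4 satisfied · (4,5)R 1/3 not · (4,6)R 2/3 satisfied
Row 5: (5,1)B 3/3 satisfied · (5,2)B 3/3 satisfied · (5,4)B 1/2 not · (5,6)R 3/3 satisfied · (5,7)R 2/2 satisfied
Row 6: (6,1)B 2/2 satisfied · (6,2)B 3/3 satisfied · (6,3)B 1/2 not · (6,4)R 0/2 not · (6,6)R 2/2 satisfied · (6,7)R 2/2 satisfied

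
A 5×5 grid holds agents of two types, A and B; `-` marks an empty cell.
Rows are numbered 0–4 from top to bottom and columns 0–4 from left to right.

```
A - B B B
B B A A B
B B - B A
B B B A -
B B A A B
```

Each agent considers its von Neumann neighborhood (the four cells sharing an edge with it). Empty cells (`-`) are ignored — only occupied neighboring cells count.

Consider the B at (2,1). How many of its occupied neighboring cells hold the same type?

Occupied neighbors of (2,1): (1,1)=B, (3,1)=B, (2,0)=B.
Same type (B): 3 of 3.

3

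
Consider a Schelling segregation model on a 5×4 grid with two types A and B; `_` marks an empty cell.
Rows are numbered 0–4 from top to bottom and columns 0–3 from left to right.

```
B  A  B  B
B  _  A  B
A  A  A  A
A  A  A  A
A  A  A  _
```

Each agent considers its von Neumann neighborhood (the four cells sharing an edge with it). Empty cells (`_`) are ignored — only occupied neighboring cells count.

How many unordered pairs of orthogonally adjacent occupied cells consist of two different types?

6

Scan each occupied cell's neighbors to the right and below so each pair is counted once.
Row 0: B(0,0)–A(0,1)≠ B(0,0)–B(1,0)= A(0,1)–B(0,2)≠ B(0,2)–B(0,3)= B(0,2)–A(1,2)≠ B(0,3)–B(1,3)=  → 3/6 unlike.
Row 1: B(1,0)–A(2,0)≠ A(1,2)–B(1,3)≠ A(1,2)–A(2,2)= B(1,3)–A(2,3)≠  → 3/4 unlike.
Row 2: A(2,0)–A(2,1)= A(2,0)–A(3,0)= A(2,1)–A(2,2)= A(2,1)–A(3,1)= A(2,2)–A(2,3)= A(2,2)–A(3,2)= A(2,3)–A(3,3)=  → 0/7 unlike.
Row 3: A(3,0)–A(3,1)= A(3,0)–A(4,0)= A(3,1)–A(3,2)= A(3,1)–A(4,1)= A(3,2)–A(3,3)= A(3,2)–A(4,2)=  → 0/6 unlike.
Row 4: A(4,0)–A(4,1)= A(4,1)–A(4,2)=  → 0/2 unlike.
Total adjacent occupied pairs: 25; unlike-type pairs: 6.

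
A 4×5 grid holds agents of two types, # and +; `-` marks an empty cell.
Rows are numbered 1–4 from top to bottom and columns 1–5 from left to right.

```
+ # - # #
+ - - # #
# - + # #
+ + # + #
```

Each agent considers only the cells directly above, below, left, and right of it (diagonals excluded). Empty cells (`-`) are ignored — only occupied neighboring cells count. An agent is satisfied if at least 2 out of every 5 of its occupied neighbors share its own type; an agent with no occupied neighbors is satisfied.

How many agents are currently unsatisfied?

Row 1: (1,1)+ 1/2 satisfied · (1,2)# 0/1 not · (1,4)# 2/2 satisfied · (1,5)# 2/2 satisfied
Row 2: (2,1)+ 1/2 satisfied · (2,4)# 3/3 satisfied · (2,5)# 3/3 satisfied
Row 3: (3,1)# 0/2 not · (3,3)+ 0/2 not · (3,4)# 2/4 satisfied · (3,5)# 3/3 satisfied
Row 4: (4,1)+ 1/2 satisfied · (4,2)+ 1/2 satisfied · (4,3)# 0/3 not · (4,4)+ 0/3 not · (4,5)# 1/2 satisfied
Unsatisfied: (1,2), (3,1), (3,3), (4,3), (4,4) — 5 in total.

5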